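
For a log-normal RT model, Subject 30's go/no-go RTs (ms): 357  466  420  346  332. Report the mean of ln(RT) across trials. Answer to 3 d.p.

5.943

ln(RT): 5.8777, 6.1442, 6.0403, 5.8464, 5.8051
Σ ln(RT) = 29.7137
Mean = 29.7137/5 = 5.94275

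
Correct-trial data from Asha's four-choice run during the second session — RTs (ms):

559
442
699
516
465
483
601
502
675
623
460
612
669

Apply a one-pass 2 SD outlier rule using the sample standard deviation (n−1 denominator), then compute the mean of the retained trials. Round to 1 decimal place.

562.0 ms

n = 13, ΣRT = 7306, M = 562.000
Σ(x−M)² = 96908.00; s = √(96908.00/12) = 89.865
Cutoffs: 562.000 ± 2·89.865 → [382.3, 741.7]
No RTs fall outside the cutoffs; all 13 retained. Mean = 7306/13 = 562.000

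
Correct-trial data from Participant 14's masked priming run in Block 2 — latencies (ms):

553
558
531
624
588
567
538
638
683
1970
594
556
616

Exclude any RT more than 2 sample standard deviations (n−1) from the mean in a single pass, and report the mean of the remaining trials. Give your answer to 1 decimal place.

n = 13, ΣRT = 9016, M = 693.538
Σ(x−M)² = 1788105.23; s = √(1788105.23/12) = 386.017
Cutoffs: 693.538 ± 2·386.017 → [-78.5, 1465.6]
Outside: 1970 → excluded.
Retained (n=12): Σ = 7046, mean = 7046/12 = 587.167

587.2 ms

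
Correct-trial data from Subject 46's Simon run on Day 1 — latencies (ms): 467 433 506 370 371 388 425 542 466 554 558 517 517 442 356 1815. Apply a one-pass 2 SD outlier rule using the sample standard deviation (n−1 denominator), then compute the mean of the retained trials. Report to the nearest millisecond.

n = 16, ΣRT = 8727, M = 545.438
Σ(x−M)² = 1787393.94; s = √(1787393.94/15) = 345.195
Cutoffs: 545.438 ± 2·345.195 → [-145.0, 1235.8]
Outside: 1815 → excluded.
Retained (n=15): Σ = 6912, mean = 6912/15 = 460.800

461 ms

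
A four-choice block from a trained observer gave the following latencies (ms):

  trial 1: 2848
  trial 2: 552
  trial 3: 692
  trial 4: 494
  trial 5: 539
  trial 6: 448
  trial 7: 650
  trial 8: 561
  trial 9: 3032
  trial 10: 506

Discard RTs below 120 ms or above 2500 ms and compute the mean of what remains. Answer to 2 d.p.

Excluded: 2848, 3032
Retained (n=8): Σ = 4442
Mean = 4442/8 = 555.2500

555.25 ms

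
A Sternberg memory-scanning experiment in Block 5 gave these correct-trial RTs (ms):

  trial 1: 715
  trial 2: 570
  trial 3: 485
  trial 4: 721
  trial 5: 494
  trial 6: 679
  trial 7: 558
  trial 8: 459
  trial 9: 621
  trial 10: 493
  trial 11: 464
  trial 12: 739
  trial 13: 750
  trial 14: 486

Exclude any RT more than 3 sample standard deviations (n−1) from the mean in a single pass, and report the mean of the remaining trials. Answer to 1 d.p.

588.1 ms

n = 14, ΣRT = 8234, M = 588.143
Σ(x−M)² = 164347.71; s = √(164347.71/13) = 112.437
Cutoffs: 588.143 ± 3·112.437 → [250.8, 925.5]
No RTs fall outside the cutoffs; all 14 retained. Mean = 8234/14 = 588.143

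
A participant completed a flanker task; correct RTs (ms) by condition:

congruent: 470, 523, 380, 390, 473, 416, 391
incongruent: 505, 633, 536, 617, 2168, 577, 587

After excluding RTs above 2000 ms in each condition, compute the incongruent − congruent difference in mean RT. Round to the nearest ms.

141 ms

incongruent: exclude 2168
M(congruent) = 3043/7 = 434.714
M(incongruent) = 3455/6 = 575.833
Difference = 575.833 − 434.714 = 141.119 ms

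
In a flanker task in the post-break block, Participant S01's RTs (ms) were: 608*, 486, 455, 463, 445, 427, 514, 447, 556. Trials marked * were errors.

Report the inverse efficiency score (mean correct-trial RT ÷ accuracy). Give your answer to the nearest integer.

Correct trials (n=8): 486, 455, 463, 445, 427, 514, 447, 556
Mean correct RT = 3793/8 = 474.1250 ms
Proportion correct = 8/9
IES = 474.1250 / (8/9) = 533.391 ms

533 ms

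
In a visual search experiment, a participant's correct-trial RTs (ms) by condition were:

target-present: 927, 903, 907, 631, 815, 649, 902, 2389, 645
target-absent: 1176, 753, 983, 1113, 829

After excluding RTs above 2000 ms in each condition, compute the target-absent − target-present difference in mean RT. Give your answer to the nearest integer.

target-present: exclude 2389
M(target-present) = 6379/8 = 797.375
M(target-absent) = 4854/5 = 970.800
Difference = 970.800 − 797.375 = 173.425 ms

173 ms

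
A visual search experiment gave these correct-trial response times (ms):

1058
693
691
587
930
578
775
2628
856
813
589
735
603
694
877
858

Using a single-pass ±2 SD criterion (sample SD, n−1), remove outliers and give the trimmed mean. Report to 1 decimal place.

n = 16, ΣRT = 13965, M = 872.812
Σ(x−M)² = 3570218.44; s = √(3570218.44/15) = 487.867
Cutoffs: 872.812 ± 2·487.867 → [-102.9, 1848.5]
Outside: 2628 → excluded.
Retained (n=15): Σ = 11337, mean = 11337/15 = 755.800

755.8 ms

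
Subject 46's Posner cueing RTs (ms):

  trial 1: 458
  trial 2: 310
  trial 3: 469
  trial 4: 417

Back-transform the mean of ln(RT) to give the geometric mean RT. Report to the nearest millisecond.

ln(RT): 6.1269, 5.7366, 6.1506, 6.0331
Mean ln(RT) = 24.0471/4 = 6.01178
Geometric mean = exp(6.01178) = 408.21 ms

408 ms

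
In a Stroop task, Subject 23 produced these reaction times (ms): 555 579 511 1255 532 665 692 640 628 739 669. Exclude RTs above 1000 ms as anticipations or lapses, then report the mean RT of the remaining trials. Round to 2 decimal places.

Excluded: 1255
Retained (n=10): Σ = 6210
Mean = 6210/10 = 621.0000

621.00 ms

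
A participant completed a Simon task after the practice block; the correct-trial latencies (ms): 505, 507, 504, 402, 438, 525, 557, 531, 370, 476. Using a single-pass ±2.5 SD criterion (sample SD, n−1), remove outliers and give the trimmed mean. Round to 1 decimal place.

n = 10, ΣRT = 4815, M = 481.500
Σ(x−M)² = 32426.50; s = √(32426.50/9) = 60.025
Cutoffs: 481.500 ± 2.5·60.025 → [331.4, 631.6]
No RTs fall outside the cutoffs; all 10 retained. Mean = 4815/10 = 481.500

481.5 ms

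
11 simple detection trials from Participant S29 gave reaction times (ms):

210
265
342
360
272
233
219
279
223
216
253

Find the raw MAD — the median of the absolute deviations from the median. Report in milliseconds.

Sorted: 210, 216, 219, 223, 233, 253, 265, 272, 279, 342, 360 → median = 253
|x − 253|: 43, 12, 89, 107, 19, 20, 34, 26, 30, 37, 0
Sorted deviations: 0, 12, 19, 20, 26, 30, 34, 37, 43, 89, 107 → MAD = 30

30 ms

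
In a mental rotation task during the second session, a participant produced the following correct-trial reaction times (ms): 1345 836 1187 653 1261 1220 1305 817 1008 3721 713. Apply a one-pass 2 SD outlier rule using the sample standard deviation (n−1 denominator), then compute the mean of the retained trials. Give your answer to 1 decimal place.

1034.5 ms

n = 11, ΣRT = 14066, M = 1278.727
Σ(x−M)² = 7176030.18; s = √(7176030.18/10) = 847.115
Cutoffs: 1278.727 ± 2·847.115 → [-415.5, 2973.0]
Outside: 3721 → excluded.
Retained (n=10): Σ = 10345, mean = 10345/10 = 1034.500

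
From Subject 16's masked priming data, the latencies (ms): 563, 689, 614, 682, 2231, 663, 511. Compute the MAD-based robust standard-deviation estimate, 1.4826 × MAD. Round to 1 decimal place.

Sorted: 511, 563, 614, 663, 682, 689, 2231 → median = 663
|x − 663| sorted: 0, 19, 26, 49, 100, 152, 1568 → MAD = 49
Robust SD ≈ 1.4826 × 49 = 72.647

72.6 ms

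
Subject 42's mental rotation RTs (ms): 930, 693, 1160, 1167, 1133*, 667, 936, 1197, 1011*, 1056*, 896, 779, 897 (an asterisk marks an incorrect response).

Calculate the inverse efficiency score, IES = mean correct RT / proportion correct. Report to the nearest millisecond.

1212 ms

Correct trials (n=10): 930, 693, 1160, 1167, 667, 936, 1197, 896, 779, 897
Mean correct RT = 9322/10 = 932.2000 ms
Proportion correct = 10/13
IES = 932.2000 / (10/13) = 1211.860 ms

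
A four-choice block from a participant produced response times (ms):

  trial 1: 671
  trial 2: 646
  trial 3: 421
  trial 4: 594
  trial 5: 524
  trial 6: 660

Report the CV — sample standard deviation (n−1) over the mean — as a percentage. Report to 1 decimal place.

n = 6, Σ = 3516, M = 586.0000
Σ(x−M)² = 47434.000; s = √(47434.000/5) = 97.4002
CV = 97.4002 / 586.0000 = 0.16621 = 16.621%

16.6%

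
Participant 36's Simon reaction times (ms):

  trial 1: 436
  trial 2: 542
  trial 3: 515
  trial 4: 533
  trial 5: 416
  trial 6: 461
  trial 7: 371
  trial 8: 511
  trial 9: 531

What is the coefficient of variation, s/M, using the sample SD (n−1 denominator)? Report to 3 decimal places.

n = 9, Σ = 4316, M = 479.5556
Σ(x−M)² = 29712.222; s = √(29712.222/8) = 60.9428
CV = 60.9428 / 479.5556 = 0.12708

0.127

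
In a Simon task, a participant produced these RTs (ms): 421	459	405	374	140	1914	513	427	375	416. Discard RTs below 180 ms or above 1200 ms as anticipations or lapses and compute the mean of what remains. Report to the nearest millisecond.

424 ms

Excluded: 140, 1914
Retained (n=8): Σ = 3390
Mean = 3390/8 = 423.7500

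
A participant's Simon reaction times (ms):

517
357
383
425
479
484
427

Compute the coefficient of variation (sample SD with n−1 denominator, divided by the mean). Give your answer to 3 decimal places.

n = 7, Σ = 3072, M = 438.8571
Σ(x−M)² = 19908.857; s = √(19908.857/6) = 57.6033
CV = 57.6033 / 438.8571 = 0.13126

0.131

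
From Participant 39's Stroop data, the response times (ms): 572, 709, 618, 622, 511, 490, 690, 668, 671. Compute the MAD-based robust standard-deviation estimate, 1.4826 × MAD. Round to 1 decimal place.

Sorted: 490, 511, 572, 618, 622, 668, 671, 690, 709 → median = 622
|x − 622| sorted: 0, 4, 46, 49, 50, 68, 87, 111, 132 → MAD = 50
Robust SD ≈ 1.4826 × 50 = 74.130

74.1 ms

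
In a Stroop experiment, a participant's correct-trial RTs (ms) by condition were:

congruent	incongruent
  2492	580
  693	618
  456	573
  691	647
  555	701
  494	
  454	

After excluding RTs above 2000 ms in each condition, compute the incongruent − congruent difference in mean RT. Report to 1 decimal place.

congruent: exclude 2492
M(congruent) = 3343/6 = 557.167
M(incongruent) = 3119/5 = 623.800
Difference = 623.800 − 557.167 = 66.633 ms

66.6 ms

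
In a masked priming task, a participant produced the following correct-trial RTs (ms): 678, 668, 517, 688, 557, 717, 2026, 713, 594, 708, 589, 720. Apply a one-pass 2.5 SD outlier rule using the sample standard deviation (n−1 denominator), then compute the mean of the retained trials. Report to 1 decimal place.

n = 12, ΣRT = 9175, M = 764.583
Σ(x−M)² = 1788292.92; s = √(1788292.92/11) = 403.202
Cutoffs: 764.583 ± 2.5·403.202 → [-243.4, 1772.6]
Outside: 2026 → excluded.
Retained (n=11): Σ = 7149, mean = 7149/11 = 649.909

649.9 ms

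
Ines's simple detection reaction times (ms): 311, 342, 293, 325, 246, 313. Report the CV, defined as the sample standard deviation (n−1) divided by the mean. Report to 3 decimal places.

0.109

n = 6, Σ = 1830, M = 305.0000
Σ(x−M)² = 5494.000; s = √(5494.000/5) = 33.1482
CV = 33.1482 / 305.0000 = 0.10868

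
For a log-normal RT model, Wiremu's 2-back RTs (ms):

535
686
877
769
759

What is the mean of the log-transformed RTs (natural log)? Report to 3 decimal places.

ln(RT): 6.2823, 6.5309, 6.7765, 6.6451, 6.6320
Σ ln(RT) = 32.8667
Mean = 32.8667/5 = 6.57335

6.573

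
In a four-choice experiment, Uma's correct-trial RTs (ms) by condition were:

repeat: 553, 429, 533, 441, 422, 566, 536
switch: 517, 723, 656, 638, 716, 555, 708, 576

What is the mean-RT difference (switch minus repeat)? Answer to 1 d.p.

139.0 ms

M(repeat) = 3480/7 = 497.143
M(switch) = 5089/8 = 636.125
Difference = 636.125 − 497.143 = 138.982 ms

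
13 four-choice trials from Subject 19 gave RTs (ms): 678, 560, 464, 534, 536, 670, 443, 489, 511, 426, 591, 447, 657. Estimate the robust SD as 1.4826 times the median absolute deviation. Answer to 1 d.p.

103.8 ms

Sorted: 426, 443, 447, 464, 489, 511, 534, 536, 560, 591, 657, 670, 678 → median = 534
|x − 534| sorted: 0, 2, 23, 26, 45, 57, 70, 87, 91, 108, 123, 136, 144 → MAD = 70
Robust SD ≈ 1.4826 × 70 = 103.782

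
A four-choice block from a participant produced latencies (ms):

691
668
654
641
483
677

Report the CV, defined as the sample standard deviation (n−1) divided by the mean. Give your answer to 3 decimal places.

n = 6, Σ = 3814, M = 635.6667
Σ(x−M)² = 29487.333; s = √(29487.333/5) = 76.7950
CV = 76.7950 / 635.6667 = 0.12081

0.121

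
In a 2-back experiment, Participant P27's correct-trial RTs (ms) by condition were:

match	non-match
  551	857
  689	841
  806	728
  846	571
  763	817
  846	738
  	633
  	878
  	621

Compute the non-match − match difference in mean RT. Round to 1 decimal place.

-7.5 ms

M(match) = 4501/6 = 750.167
M(non-match) = 6684/9 = 742.667
Difference = 742.667 − 750.167 = -7.500 ms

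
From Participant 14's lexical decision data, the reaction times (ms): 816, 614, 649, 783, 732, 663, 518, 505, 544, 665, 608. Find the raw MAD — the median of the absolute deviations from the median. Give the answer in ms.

83 ms

Sorted: 505, 518, 544, 608, 614, 649, 663, 665, 732, 783, 816 → median = 649
|x − 649|: 167, 35, 0, 134, 83, 14, 131, 144, 105, 16, 41
Sorted deviations: 0, 14, 16, 35, 41, 83, 105, 131, 134, 144, 167 → MAD = 83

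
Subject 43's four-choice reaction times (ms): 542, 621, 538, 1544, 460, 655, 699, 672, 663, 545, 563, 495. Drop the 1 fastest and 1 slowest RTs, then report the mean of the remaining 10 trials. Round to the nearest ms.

599 ms

Sorted: 460, 495, 538, 542, 545, 563, 621, 655, 663, 672, 699, 1544
Drop lowest 1 (460) and highest 1 (1544)
Remaining (n=10): Σ = 5993, mean = 5993/10 = 599.300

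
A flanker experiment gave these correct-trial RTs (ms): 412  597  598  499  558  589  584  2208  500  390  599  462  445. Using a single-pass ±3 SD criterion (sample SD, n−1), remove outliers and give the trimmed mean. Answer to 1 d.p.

n = 13, ΣRT = 8441, M = 649.308
Σ(x−M)² = 2698926.77; s = √(2698926.77/12) = 474.247
Cutoffs: 649.308 ± 3·474.247 → [-773.4, 2072.0]
Outside: 2208 → excluded.
Retained (n=12): Σ = 6233, mean = 6233/12 = 519.417

519.4 ms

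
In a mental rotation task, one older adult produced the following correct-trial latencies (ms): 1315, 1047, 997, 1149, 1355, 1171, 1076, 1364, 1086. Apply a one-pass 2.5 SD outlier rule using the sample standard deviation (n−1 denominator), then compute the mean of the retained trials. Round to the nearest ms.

1173 ms

n = 9, ΣRT = 10560, M = 1173.333
Σ(x−M)² = 154178.00; s = √(154178.00/8) = 138.825
Cutoffs: 1173.333 ± 2.5·138.825 → [826.3, 1520.4]
No RTs fall outside the cutoffs; all 9 retained. Mean = 10560/9 = 1173.333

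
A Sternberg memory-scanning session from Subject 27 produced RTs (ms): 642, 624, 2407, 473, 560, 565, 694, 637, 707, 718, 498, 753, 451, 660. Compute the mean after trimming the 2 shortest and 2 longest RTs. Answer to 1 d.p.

630.5 ms

Sorted: 451, 473, 498, 560, 565, 624, 637, 642, 660, 694, 707, 718, 753, 2407
Drop lowest 2 (451, 473) and highest 2 (753, 2407)
Remaining (n=10): Σ = 6305, mean = 6305/10 = 630.500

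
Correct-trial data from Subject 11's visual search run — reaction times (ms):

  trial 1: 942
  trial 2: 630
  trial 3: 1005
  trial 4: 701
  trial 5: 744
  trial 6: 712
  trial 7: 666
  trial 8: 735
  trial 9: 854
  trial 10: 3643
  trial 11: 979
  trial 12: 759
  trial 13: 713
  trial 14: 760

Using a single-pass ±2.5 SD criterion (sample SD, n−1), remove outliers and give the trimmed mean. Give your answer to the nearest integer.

n = 14, ΣRT = 13843, M = 988.786
Σ(x−M)² = 7763446.36; s = √(7763446.36/13) = 772.780
Cutoffs: 988.786 ± 2.5·772.780 → [-943.2, 2920.7]
Outside: 3643 → excluded.
Retained (n=13): Σ = 10200, mean = 10200/13 = 784.615

785 ms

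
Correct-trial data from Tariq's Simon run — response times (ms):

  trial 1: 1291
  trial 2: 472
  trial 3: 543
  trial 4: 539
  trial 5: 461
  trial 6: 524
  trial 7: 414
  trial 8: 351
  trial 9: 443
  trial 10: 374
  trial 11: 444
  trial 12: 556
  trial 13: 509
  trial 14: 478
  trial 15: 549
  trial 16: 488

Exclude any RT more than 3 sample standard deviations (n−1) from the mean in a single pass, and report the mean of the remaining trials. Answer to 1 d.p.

n = 16, ΣRT = 8436, M = 527.250
Σ(x−M)² = 678155.00; s = √(678155.00/15) = 212.627
Cutoffs: 527.250 ± 3·212.627 → [-110.6, 1165.1]
Outside: 1291 → excluded.
Retained (n=15): Σ = 7145, mean = 7145/15 = 476.333

476.3 ms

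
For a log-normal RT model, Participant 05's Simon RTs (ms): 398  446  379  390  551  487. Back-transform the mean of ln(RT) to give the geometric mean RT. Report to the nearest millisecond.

438 ms

ln(RT): 5.9865, 6.1003, 5.9375, 5.9661, 6.3117, 6.1883
Mean ln(RT) = 36.4905/6 = 6.08174
Geometric mean = exp(6.08174) = 437.79 ms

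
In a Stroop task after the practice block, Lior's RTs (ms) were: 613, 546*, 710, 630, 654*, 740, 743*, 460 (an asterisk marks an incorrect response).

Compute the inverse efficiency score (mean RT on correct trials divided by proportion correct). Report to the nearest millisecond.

Correct trials (n=5): 613, 710, 630, 740, 460
Mean correct RT = 3153/5 = 630.6000 ms
Proportion correct = 5/8
IES = 630.6000 / (5/8) = 1008.960 ms

1009 ms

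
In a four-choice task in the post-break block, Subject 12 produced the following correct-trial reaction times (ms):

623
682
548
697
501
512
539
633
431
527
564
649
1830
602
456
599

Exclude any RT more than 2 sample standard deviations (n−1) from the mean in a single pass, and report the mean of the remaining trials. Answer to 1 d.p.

n = 16, ΣRT = 10393, M = 649.562
Σ(x−M)² = 1573645.94; s = √(1573645.94/15) = 323.898
Cutoffs: 649.562 ± 2·323.898 → [1.8, 1297.4]
Outside: 1830 → excluded.
Retained (n=15): Σ = 8563, mean = 8563/15 = 570.867

570.9 ms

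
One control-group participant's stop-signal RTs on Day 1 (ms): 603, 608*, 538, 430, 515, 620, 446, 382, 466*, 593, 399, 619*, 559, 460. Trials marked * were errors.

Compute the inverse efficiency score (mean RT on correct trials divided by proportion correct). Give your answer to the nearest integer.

Correct trials (n=11): 603, 538, 430, 515, 620, 446, 382, 593, 399, 559, 460
Mean correct RT = 5545/11 = 504.0909 ms
Proportion correct = 11/14
IES = 504.0909 / (11/14) = 641.570 ms

642 ms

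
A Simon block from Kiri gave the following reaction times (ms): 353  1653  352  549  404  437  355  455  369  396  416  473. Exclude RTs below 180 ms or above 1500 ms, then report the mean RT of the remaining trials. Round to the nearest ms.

Excluded: 1653
Retained (n=11): Σ = 4559
Mean = 4559/11 = 414.4545

414 ms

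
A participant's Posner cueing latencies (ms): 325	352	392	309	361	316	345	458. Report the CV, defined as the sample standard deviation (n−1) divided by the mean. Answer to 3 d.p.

0.136

n = 8, Σ = 2858, M = 357.2500
Σ(x−M)² = 16619.500; s = √(16619.500/7) = 48.7259
CV = 48.7259 / 357.2500 = 0.13639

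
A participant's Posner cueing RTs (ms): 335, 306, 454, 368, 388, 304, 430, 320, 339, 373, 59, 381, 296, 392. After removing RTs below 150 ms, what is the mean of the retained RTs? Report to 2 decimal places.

360.46 ms

Excluded: 59
Retained (n=13): Σ = 4686
Mean = 4686/13 = 360.4615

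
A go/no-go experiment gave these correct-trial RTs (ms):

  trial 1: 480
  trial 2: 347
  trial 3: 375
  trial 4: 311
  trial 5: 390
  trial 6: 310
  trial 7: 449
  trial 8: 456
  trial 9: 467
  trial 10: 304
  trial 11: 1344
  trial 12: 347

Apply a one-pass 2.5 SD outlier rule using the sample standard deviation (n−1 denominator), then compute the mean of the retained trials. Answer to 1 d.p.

n = 12, ΣRT = 5580, M = 465.000
Σ(x−M)² = 888442.00; s = √(888442.00/11) = 284.196
Cutoffs: 465.000 ± 2.5·284.196 → [-245.5, 1175.5]
Outside: 1344 → excluded.
Retained (n=11): Σ = 4236, mean = 4236/11 = 385.091

385.1 ms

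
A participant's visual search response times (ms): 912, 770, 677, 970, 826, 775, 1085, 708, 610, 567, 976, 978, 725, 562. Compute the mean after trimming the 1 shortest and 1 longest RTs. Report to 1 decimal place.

Sorted: 562, 567, 610, 677, 708, 725, 770, 775, 826, 912, 970, 976, 978, 1085
Drop lowest 1 (562) and highest 1 (1085)
Remaining (n=12): Σ = 9494, mean = 9494/12 = 791.167

791.2 ms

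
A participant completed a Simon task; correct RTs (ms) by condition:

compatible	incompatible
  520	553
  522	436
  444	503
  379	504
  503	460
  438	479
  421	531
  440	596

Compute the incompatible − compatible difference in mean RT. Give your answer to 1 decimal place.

49.4 ms

M(compatible) = 3667/8 = 458.375
M(incompatible) = 4062/8 = 507.750
Difference = 507.750 − 458.375 = 49.375 ms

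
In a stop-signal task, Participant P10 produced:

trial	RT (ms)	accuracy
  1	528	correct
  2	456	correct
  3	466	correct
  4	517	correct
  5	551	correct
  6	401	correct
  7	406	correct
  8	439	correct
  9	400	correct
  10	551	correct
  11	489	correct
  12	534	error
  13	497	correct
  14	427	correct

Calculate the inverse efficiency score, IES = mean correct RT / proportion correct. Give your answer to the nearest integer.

Correct trials (n=13): 528, 456, 466, 517, 551, 401, 406, 439, 400, 551, 489, 497, 427
Mean correct RT = 6128/13 = 471.3846 ms
Proportion correct = 13/14
IES = 471.3846 / (13/14) = 507.645 ms

508 ms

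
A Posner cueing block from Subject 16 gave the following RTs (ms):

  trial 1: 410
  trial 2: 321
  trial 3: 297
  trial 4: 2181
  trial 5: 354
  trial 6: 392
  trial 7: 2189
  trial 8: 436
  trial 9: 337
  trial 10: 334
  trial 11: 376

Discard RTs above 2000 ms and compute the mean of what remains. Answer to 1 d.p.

361.9 ms

Excluded: 2181, 2189
Retained (n=9): Σ = 3257
Mean = 3257/9 = 361.8889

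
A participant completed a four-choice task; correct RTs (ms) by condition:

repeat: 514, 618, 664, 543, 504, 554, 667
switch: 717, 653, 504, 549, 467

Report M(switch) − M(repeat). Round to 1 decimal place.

-2.6 ms

M(repeat) = 4064/7 = 580.571
M(switch) = 2890/5 = 578.000
Difference = 578.000 − 580.571 = -2.571 ms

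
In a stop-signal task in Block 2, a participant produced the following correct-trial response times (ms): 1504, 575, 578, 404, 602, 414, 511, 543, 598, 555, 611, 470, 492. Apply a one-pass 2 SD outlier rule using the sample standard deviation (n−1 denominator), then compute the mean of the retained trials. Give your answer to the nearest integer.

n = 13, ΣRT = 7857, M = 604.385
Σ(x−M)² = 932975.08; s = √(932975.08/12) = 278.833
Cutoffs: 604.385 ± 2·278.833 → [46.7, 1162.1]
Outside: 1504 → excluded.
Retained (n=12): Σ = 6353, mean = 6353/12 = 529.417

529 ms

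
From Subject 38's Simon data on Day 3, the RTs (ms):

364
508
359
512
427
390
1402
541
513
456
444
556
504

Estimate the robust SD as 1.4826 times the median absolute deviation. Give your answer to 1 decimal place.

77.1 ms

Sorted: 359, 364, 390, 427, 444, 456, 504, 508, 512, 513, 541, 556, 1402 → median = 504
|x − 504| sorted: 0, 4, 8, 9, 37, 48, 52, 60, 77, 114, 140, 145, 898 → MAD = 52
Robust SD ≈ 1.4826 × 52 = 77.095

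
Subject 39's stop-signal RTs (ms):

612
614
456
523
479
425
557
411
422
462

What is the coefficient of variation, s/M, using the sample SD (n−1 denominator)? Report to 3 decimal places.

0.154

n = 10, Σ = 4961, M = 496.1000
Σ(x−M)² = 52616.900; s = √(52616.900/9) = 76.4612
CV = 76.4612 / 496.1000 = 0.15412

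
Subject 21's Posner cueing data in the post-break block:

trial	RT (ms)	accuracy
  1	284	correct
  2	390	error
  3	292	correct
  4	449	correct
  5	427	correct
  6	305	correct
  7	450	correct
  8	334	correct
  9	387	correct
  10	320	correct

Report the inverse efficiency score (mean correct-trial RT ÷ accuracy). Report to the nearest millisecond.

401 ms

Correct trials (n=9): 284, 292, 449, 427, 305, 450, 334, 387, 320
Mean correct RT = 3248/9 = 360.8889 ms
Proportion correct = 9/10
IES = 360.8889 / (9/10) = 400.988 ms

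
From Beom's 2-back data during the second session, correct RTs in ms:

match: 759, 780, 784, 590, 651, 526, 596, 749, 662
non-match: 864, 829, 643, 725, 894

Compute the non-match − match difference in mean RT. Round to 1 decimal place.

M(match) = 6097/9 = 677.444
M(non-match) = 3955/5 = 791.000
Difference = 791.000 − 677.444 = 113.556 ms

113.6 ms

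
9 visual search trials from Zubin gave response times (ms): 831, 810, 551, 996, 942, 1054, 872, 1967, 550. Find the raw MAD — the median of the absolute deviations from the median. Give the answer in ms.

Sorted: 550, 551, 810, 831, 872, 942, 996, 1054, 1967 → median = 872
|x − 872|: 41, 62, 321, 124, 70, 182, 0, 1095, 322
Sorted deviations: 0, 41, 62, 70, 124, 182, 321, 322, 1095 → MAD = 124

124 ms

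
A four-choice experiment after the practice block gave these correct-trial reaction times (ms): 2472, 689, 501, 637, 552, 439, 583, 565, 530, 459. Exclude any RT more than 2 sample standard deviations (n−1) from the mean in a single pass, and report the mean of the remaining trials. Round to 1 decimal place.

550.6 ms

n = 10, ΣRT = 7427, M = 742.700
Σ(x−M)² = 3374362.10; s = √(3374362.10/9) = 612.315
Cutoffs: 742.700 ± 2·612.315 → [-481.9, 1967.3]
Outside: 2472 → excluded.
Retained (n=9): Σ = 4955, mean = 4955/9 = 550.556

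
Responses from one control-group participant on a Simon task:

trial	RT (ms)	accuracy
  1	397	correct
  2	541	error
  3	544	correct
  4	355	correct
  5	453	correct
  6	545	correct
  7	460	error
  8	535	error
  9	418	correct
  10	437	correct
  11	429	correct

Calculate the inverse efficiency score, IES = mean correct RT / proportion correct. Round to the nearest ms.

Correct trials (n=8): 397, 544, 355, 453, 545, 418, 437, 429
Mean correct RT = 3578/8 = 447.2500 ms
Proportion correct = 8/11
IES = 447.2500 / (8/11) = 614.969 ms

615 ms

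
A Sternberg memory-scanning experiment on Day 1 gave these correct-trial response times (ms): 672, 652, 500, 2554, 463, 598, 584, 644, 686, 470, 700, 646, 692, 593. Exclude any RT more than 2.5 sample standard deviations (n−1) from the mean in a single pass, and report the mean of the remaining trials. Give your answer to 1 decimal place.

607.7 ms

n = 14, ΣRT = 10454, M = 746.714
Σ(x−M)² = 3600542.86; s = √(3600542.86/13) = 526.274
Cutoffs: 746.714 ± 2.5·526.274 → [-569.0, 2062.4]
Outside: 2554 → excluded.
Retained (n=13): Σ = 7900, mean = 7900/13 = 607.692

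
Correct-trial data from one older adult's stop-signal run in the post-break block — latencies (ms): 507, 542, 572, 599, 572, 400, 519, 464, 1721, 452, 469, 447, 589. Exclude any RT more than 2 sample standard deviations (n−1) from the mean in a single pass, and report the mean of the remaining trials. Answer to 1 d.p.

511.0 ms

n = 13, ΣRT = 7853, M = 604.077
Σ(x−M)² = 1397658.92; s = √(1397658.92/12) = 341.279
Cutoffs: 604.077 ± 2·341.279 → [-78.5, 1286.6]
Outside: 1721 → excluded.
Retained (n=12): Σ = 6132, mean = 6132/12 = 511.000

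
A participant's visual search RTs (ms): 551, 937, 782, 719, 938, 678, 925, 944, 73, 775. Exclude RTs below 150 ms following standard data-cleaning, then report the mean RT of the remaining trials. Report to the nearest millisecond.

805 ms

Excluded: 73
Retained (n=9): Σ = 7249
Mean = 7249/9 = 805.4444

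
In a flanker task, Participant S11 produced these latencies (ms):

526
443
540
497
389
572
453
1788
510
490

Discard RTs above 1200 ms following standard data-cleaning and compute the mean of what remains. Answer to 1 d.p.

491.1 ms

Excluded: 1788
Retained (n=9): Σ = 4420
Mean = 4420/9 = 491.1111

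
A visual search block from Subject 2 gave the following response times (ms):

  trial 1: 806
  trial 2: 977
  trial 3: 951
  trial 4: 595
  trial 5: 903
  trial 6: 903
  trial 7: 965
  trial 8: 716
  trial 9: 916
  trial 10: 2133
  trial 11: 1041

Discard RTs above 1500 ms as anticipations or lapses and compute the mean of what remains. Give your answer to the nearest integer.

877 ms

Excluded: 2133
Retained (n=10): Σ = 8773
Mean = 8773/10 = 877.3000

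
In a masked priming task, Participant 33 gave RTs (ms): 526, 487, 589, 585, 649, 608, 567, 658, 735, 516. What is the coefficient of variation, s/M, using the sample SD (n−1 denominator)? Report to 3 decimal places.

0.126

n = 10, Σ = 5920, M = 592.0000
Σ(x−M)² = 50150.000; s = √(50150.000/9) = 74.6473
CV = 74.6473 / 592.0000 = 0.12609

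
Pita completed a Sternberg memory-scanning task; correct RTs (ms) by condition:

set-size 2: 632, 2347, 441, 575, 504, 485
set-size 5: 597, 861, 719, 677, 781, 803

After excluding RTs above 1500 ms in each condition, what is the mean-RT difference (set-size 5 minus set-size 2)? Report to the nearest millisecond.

set-size 2: exclude 2347
M(set-size 2) = 2637/5 = 527.400
M(set-size 5) = 4438/6 = 739.667
Difference = 739.667 − 527.400 = 212.267 ms

212 ms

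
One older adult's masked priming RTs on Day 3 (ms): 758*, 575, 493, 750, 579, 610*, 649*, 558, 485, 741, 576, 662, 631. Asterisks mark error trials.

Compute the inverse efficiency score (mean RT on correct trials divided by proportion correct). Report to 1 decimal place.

Correct trials (n=10): 575, 493, 750, 579, 558, 485, 741, 576, 662, 631
Mean correct RT = 6050/10 = 605.0000 ms
Proportion correct = 10/13
IES = 605.0000 / (10/13) = 786.500 ms

786.5 ms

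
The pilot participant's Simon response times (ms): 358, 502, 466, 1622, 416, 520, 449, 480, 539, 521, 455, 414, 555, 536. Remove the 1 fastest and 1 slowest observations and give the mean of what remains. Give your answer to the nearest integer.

Sorted: 358, 414, 416, 449, 455, 466, 480, 502, 520, 521, 536, 539, 555, 1622
Drop lowest 1 (358) and highest 1 (1622)
Remaining (n=12): Σ = 5853, mean = 5853/12 = 487.750

488 ms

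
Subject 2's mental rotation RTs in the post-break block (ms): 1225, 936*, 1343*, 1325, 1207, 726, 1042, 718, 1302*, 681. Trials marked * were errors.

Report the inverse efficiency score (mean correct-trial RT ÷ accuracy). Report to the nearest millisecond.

1413 ms

Correct trials (n=7): 1225, 1325, 1207, 726, 1042, 718, 681
Mean correct RT = 6924/7 = 989.1429 ms
Proportion correct = 7/10
IES = 989.1429 / (7/10) = 1413.061 ms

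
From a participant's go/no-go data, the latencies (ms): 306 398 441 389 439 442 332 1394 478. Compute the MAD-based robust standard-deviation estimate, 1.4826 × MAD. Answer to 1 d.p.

Sorted: 306, 332, 389, 398, 439, 441, 442, 478, 1394 → median = 439
|x − 439| sorted: 0, 2, 3, 39, 41, 50, 107, 133, 955 → MAD = 41
Robust SD ≈ 1.4826 × 41 = 60.787

60.8 ms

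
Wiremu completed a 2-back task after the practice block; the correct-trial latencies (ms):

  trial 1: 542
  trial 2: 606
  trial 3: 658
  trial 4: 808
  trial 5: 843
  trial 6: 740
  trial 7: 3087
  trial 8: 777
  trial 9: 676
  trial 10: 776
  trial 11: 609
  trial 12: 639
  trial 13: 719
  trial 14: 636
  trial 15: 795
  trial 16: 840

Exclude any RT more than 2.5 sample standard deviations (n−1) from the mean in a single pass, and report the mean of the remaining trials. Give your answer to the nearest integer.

711 ms

n = 16, ΣRT = 13751, M = 859.438
Σ(x−M)² = 5417685.94; s = √(5417685.94/15) = 600.982
Cutoffs: 859.438 ± 2.5·600.982 → [-643.0, 2361.9]
Outside: 3087 → excluded.
Retained (n=15): Σ = 10664, mean = 10664/15 = 710.933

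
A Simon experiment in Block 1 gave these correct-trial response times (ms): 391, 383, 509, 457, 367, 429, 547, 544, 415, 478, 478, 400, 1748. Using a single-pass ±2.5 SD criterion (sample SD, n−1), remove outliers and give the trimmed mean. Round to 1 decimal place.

449.8 ms

n = 13, ΣRT = 7146, M = 549.692
Σ(x−M)² = 1597970.77; s = √(1597970.77/12) = 364.917
Cutoffs: 549.692 ± 2.5·364.917 → [-362.6, 1462.0]
Outside: 1748 → excluded.
Retained (n=12): Σ = 5398, mean = 5398/12 = 449.833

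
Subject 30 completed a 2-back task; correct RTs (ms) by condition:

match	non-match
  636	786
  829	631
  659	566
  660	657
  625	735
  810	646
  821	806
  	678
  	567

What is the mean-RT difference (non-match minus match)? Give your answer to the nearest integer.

M(match) = 5040/7 = 720.000
M(non-match) = 6072/9 = 674.667
Difference = 674.667 − 720.000 = -45.333 ms

-45 ms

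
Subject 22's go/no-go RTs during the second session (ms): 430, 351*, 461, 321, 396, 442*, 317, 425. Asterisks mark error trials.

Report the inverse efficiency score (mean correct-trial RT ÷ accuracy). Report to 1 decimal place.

522.2 ms

Correct trials (n=6): 430, 461, 321, 396, 317, 425
Mean correct RT = 2350/6 = 391.6667 ms
Proportion correct = 6/8
IES = 391.6667 / (6/8) = 522.222 ms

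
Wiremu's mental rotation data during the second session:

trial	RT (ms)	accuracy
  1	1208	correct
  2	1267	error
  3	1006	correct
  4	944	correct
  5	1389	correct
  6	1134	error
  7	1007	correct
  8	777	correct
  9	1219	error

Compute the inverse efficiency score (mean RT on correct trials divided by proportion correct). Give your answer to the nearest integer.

1583 ms

Correct trials (n=6): 1208, 1006, 944, 1389, 1007, 777
Mean correct RT = 6331/6 = 1055.1667 ms
Proportion correct = 6/9
IES = 1055.1667 / (6/9) = 1582.750 ms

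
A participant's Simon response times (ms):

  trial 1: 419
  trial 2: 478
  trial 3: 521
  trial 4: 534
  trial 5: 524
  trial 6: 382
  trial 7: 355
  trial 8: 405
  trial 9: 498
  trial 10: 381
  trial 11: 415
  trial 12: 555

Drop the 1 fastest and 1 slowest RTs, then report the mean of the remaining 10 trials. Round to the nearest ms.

456 ms

Sorted: 355, 381, 382, 405, 415, 419, 478, 498, 521, 524, 534, 555
Drop lowest 1 (355) and highest 1 (555)
Remaining (n=10): Σ = 4557, mean = 4557/10 = 455.700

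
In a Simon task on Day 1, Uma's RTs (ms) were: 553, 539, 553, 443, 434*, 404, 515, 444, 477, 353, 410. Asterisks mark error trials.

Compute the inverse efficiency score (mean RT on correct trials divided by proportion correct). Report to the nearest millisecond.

516 ms

Correct trials (n=10): 553, 539, 553, 443, 404, 515, 444, 477, 353, 410
Mean correct RT = 4691/10 = 469.1000 ms
Proportion correct = 10/11
IES = 469.1000 / (10/11) = 516.010 ms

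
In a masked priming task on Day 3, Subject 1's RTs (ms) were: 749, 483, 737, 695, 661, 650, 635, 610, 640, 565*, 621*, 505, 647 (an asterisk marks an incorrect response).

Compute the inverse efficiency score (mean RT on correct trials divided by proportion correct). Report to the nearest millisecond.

753 ms

Correct trials (n=11): 749, 483, 737, 695, 661, 650, 635, 610, 640, 505, 647
Mean correct RT = 7012/11 = 637.4545 ms
Proportion correct = 11/13
IES = 637.4545 / (11/13) = 753.355 ms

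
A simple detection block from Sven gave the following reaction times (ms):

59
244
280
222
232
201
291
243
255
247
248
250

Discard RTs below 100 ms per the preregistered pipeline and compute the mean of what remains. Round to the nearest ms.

247 ms

Excluded: 59
Retained (n=11): Σ = 2713
Mean = 2713/11 = 246.6364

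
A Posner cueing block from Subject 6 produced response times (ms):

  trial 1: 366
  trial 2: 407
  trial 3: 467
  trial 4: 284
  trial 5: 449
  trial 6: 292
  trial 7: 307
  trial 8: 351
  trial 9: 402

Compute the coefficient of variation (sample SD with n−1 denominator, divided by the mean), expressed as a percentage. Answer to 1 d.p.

18.1%

n = 9, Σ = 3325, M = 369.4444
Σ(x−M)² = 35866.222; s = √(35866.222/8) = 66.9573
CV = 66.9573 / 369.4444 = 0.18124 = 18.124%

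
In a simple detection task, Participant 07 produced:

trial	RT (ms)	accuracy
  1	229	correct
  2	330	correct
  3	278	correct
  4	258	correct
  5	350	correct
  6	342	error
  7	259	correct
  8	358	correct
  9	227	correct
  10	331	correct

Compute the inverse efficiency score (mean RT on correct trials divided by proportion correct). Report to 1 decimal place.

323.5 ms

Correct trials (n=9): 229, 330, 278, 258, 350, 259, 358, 227, 331
Mean correct RT = 2620/9 = 291.1111 ms
Proportion correct = 9/10
IES = 291.1111 / (9/10) = 323.457 ms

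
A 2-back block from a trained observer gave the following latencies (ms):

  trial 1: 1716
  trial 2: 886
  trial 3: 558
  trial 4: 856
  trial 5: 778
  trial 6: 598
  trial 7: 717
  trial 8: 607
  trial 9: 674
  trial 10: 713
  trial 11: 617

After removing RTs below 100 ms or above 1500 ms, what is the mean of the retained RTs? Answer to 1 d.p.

Excluded: 1716
Retained (n=10): Σ = 7004
Mean = 7004/10 = 700.4000

700.4 ms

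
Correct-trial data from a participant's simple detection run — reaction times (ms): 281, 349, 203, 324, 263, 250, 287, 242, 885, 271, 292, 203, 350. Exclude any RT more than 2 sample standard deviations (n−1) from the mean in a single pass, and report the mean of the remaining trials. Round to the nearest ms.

n = 13, ΣRT = 4200, M = 323.077
Σ(x−M)² = 368264.92; s = √(368264.92/12) = 175.182
Cutoffs: 323.077 ± 2·175.182 → [-27.3, 673.4]
Outside: 885 → excluded.
Retained (n=12): Σ = 3315, mean = 3315/12 = 276.250

276 ms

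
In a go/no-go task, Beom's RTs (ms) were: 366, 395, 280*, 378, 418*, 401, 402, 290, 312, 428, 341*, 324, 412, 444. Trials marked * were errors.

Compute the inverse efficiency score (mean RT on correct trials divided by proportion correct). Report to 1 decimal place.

Correct trials (n=11): 366, 395, 378, 401, 402, 290, 312, 428, 324, 412, 444
Mean correct RT = 4152/11 = 377.4545 ms
Proportion correct = 11/14
IES = 377.4545 / (11/14) = 480.397 ms

480.4 ms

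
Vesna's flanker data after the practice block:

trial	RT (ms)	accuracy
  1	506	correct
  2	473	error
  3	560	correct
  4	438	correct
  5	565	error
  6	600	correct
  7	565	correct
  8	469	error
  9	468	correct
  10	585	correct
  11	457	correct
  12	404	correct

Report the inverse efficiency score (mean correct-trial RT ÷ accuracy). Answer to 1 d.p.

679.0 ms

Correct trials (n=9): 506, 560, 438, 600, 565, 468, 585, 457, 404
Mean correct RT = 4583/9 = 509.2222 ms
Proportion correct = 9/12
IES = 509.2222 / (9/12) = 678.963 ms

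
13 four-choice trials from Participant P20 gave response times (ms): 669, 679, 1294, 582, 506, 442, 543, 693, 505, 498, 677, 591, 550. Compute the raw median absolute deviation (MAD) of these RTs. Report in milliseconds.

84 ms

Sorted: 442, 498, 505, 506, 543, 550, 582, 591, 669, 677, 679, 693, 1294 → median = 582
|x − 582|: 87, 97, 712, 0, 76, 140, 39, 111, 77, 84, 95, 9, 32
Sorted deviations: 0, 9, 32, 39, 76, 77, 84, 87, 95, 97, 111, 140, 712 → MAD = 84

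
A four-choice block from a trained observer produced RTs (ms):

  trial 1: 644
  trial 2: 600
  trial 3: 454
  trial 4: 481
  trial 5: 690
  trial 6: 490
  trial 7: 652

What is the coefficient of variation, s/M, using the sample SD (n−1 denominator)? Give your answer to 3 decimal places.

0.167

n = 7, Σ = 4011, M = 573.0000
Σ(x−M)² = 55214.000; s = √(55214.000/6) = 95.9288
CV = 95.9288 / 573.0000 = 0.16741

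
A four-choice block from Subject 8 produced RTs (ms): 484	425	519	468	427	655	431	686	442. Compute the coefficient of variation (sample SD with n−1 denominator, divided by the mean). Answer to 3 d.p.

n = 9, Σ = 4537, M = 504.1111
Σ(x−M)² = 79188.889; s = √(79188.889/8) = 99.4918
CV = 99.4918 / 504.1111 = 0.19736

0.197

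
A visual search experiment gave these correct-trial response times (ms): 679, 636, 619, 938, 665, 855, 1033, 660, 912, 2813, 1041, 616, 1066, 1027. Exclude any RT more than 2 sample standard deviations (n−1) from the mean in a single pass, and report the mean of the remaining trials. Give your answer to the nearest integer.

827 ms

n = 14, ΣRT = 13560, M = 968.571
Σ(x−M)² = 4069587.43; s = √(4069587.43/13) = 559.504
Cutoffs: 968.571 ± 2·559.504 → [-150.4, 2087.6]
Outside: 2813 → excluded.
Retained (n=13): Σ = 10747, mean = 10747/13 = 826.692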